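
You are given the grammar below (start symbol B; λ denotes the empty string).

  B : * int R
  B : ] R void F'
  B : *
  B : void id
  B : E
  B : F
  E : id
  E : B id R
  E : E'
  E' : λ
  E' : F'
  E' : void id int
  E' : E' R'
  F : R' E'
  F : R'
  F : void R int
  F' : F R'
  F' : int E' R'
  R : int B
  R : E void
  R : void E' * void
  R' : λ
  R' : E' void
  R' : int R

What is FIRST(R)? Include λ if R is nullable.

{ *, ], id, int, void }

R : int B contributes {int}.
From R : E void: E nullable, take FIRST(E) ∪ {void} = { *, ], id, int, void }.
R : void E' * void contributes {void}.
Union: FIRST(R) = { *, ], id, int, void }.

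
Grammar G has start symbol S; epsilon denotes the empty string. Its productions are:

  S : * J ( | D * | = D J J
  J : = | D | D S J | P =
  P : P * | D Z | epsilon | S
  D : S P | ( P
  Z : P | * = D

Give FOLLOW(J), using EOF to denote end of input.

In S : * J (: add FIRST(() = { ( }.
In S : = D J J: add FIRST(J) = { (, *, = }.
In S : = D J J: J is at the end, add FOLLOW(S) = { EOF, (, *, = }.
In J : D S J: J is at the end, add FOLLOW(J) = { EOF, (, *, = }.
Union: FOLLOW(J) = { EOF, (, *, = }.

{ EOF, (, *, = }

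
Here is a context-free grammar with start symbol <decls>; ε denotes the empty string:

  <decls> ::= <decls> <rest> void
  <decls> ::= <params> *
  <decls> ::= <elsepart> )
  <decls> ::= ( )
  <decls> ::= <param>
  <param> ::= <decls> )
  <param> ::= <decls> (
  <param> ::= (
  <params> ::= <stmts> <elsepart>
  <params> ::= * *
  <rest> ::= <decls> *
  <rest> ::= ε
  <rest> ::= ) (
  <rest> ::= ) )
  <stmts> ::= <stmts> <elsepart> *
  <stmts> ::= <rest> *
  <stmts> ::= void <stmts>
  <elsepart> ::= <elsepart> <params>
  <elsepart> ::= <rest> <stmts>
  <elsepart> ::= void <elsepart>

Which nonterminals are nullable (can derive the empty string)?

Directly nullable (have an ε-production): <rest>.
No other nonterminal has a production whose RHS symbols are all nullable.

{ <rest> }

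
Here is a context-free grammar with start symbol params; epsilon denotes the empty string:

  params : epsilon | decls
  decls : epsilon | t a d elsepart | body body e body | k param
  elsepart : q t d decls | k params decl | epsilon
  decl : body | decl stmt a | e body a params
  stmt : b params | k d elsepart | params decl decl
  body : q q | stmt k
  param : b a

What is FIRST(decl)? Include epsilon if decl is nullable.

From decl : body: add FIRST(body) = { b, e, k, q, t }.
From decl : decl stmt a: add FIRST(decl) = { b, e, k, q, t }.
decl : e body a params contributes {e}.
Union: FIRST(decl) = { b, e, k, q, t }.

{ b, e, k, q, t }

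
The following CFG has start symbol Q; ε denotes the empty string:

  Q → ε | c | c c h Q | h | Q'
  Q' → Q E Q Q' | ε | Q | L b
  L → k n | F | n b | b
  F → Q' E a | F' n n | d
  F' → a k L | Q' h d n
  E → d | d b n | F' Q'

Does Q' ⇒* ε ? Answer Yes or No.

Yes

Q' has an ε-production, so Q' ⇒ ε.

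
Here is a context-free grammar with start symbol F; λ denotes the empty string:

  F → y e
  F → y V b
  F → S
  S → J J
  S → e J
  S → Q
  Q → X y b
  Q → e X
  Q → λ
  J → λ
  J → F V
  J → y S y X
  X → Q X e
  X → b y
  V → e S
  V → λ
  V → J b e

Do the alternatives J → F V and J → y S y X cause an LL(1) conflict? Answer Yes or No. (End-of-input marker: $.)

Yes

FIRST(F V) = { b, e, y, λ } and FIRST(y S y X) = { y }.
Both contain y, so the two alternatives are not disjoint — LL(1) conflict.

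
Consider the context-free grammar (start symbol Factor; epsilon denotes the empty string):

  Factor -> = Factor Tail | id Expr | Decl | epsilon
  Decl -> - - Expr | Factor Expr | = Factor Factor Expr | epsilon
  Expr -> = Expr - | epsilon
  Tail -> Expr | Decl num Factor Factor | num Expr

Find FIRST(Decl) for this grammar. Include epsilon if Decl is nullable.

{ -, =, id, epsilon }

Decl -> - - Expr contributes {-}.
From Decl -> Factor Expr: Factor, Expr nullable, take FIRST(Factor) ∪ FIRST(Expr) = { -, =, id }; also epsilon since the whole RHS is nullable.
Decl -> = Factor Factor Expr contributes {=}.
Decl -> epsilon contributes epsilon.
Union: FIRST(Decl) = { -, =, id, epsilon }.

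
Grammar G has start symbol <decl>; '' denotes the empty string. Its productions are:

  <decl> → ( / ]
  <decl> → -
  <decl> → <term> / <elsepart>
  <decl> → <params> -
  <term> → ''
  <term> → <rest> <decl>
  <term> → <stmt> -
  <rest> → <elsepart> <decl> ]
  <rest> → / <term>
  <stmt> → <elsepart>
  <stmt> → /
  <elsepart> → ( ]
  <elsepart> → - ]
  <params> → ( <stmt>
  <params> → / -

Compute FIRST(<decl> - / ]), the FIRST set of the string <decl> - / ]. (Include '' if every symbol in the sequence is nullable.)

{ (, -, / }

Add FIRST(<decl>) = { (, -, / }; <decl> is not nullable, stop.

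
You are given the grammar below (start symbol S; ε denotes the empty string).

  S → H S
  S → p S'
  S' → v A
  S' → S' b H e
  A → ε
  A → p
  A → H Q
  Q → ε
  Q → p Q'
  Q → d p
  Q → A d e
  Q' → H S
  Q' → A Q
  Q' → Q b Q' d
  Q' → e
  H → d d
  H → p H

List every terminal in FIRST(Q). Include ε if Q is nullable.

Q → ε contributes ε.
Q → p Q' contributes {p}.
Q → d p contributes {d}.
From Q → A d e: A nullable, take FIRST(A) ∪ {d} = { d, p }.
Union: FIRST(Q) = { d, p, ε }.

{ d, p, ε }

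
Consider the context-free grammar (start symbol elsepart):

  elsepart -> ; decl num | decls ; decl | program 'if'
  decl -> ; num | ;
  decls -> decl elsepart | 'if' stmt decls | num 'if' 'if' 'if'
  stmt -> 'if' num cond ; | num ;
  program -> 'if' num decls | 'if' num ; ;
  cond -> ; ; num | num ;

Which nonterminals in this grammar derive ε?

{ } (none)

No nonterminal has an empty production or an RHS whose symbols are all nullable.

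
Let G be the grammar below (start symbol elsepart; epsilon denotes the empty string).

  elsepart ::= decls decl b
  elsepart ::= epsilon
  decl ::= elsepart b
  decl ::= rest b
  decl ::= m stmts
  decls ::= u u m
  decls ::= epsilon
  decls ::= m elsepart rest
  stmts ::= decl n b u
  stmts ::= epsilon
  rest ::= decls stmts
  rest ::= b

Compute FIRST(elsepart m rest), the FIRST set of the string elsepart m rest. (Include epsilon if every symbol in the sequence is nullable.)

{ b, m, u }

Add FIRST(elsepart)\{epsilon} = { b, m, u }; elsepart is nullable, continue.
m is a terminal; add {m} and stop.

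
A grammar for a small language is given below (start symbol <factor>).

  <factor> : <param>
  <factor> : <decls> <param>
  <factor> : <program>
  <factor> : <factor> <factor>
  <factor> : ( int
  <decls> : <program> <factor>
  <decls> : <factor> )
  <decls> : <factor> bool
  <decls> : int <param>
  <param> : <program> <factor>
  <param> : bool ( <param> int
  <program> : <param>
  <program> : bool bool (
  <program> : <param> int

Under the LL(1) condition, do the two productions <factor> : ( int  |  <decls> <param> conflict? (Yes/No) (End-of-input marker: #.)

Yes

FIRST(( int) = { ( } and FIRST(<decls> <param>) = { (, bool, int }.
Both contain (, so the two alternatives are not disjoint — LL(1) conflict.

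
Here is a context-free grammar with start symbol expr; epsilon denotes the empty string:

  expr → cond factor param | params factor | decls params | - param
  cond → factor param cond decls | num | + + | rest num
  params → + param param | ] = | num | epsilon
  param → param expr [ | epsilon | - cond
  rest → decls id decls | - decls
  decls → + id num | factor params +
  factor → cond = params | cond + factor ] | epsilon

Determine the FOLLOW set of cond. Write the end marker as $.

In expr → cond factor param: add FIRST(factor param)\{epsilon} = { +, -, [, ], num }.
  Since factor param is nullable, also add FOLLOW(expr) = { $, [ }.
In cond → factor param cond decls: add FIRST(decls) = { +, -, [, ], num }.
In param → - cond: cond is at the end, add FOLLOW(param) = { $, +, -, [, ], num }.
In factor → cond = params: add FIRST(= params) = { = }.
In factor → cond + factor ]: add FIRST(+ factor ]) = { + }.
Union: FOLLOW(cond) = { $, +, -, =, [, ], num }.

{ $, +, -, =, [, ], num }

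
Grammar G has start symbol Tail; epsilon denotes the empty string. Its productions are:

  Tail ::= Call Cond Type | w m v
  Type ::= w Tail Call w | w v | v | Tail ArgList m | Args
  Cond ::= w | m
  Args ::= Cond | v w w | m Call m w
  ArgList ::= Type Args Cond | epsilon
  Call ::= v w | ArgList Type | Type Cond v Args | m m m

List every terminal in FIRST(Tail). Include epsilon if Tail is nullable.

From Tail ::= Call Cond Type: add FIRST(Call) = { m, v, w }.
Tail ::= w m v contributes {w}.
Union: FIRST(Tail) = { m, v, w }.

{ m, v, w }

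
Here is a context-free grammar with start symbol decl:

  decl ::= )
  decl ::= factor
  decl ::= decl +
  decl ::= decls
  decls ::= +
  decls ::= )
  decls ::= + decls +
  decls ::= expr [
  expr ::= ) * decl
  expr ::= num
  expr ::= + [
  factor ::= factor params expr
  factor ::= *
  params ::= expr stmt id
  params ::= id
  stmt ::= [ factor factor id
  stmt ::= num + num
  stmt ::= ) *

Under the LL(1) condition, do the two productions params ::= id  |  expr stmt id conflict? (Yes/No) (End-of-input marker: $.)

No

FIRST(id) = { id } and FIRST(expr stmt id) = { ), +, num }.
The FIRST sets are disjoint and neither alternative is nullable — no conflict.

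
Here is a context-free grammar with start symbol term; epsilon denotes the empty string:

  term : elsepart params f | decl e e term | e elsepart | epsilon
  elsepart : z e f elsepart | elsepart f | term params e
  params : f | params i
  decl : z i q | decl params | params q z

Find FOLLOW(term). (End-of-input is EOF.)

{ EOF, f }

term is the start symbol, so EOF ∈ FOLLOW(term).
In term : decl e e term: term is at the end, add FOLLOW(term) = { EOF, f }.
In elsepart : term params e: add FIRST(params e) = { f }.
Union: FOLLOW(term) = { EOF, f }.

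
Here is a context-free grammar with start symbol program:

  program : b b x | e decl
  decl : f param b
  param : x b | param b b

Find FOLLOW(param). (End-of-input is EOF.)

{ b }

In decl : f param b: add FIRST(b) = { b }.
In param : param b b: add FIRST(b b) = { b }.
Union: FOLLOW(param) = { b }.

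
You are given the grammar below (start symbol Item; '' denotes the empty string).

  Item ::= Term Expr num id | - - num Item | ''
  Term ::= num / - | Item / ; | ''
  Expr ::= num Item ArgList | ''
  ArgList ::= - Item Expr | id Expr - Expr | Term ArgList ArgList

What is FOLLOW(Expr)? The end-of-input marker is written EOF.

In Item ::= Term Expr num id: add FIRST(num id) = { num }.
In ArgList ::= - Item Expr: Expr is at the end, add FOLLOW(ArgList) = { -, /, id, num }.
In ArgList ::= id Expr - Expr: add FIRST(- Expr) = { - }.
In ArgList ::= id Expr - Expr: Expr is at the end, add FOLLOW(ArgList) = { -, /, id, num }.
Union: FOLLOW(Expr) = { -, /, id, num }.

{ -, /, id, num }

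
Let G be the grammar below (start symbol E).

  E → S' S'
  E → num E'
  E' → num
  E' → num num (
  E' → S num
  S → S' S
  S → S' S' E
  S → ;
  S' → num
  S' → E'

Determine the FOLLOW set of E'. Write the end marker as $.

In E → num E': E' is at the end, add FOLLOW(E) = { $, num }.
In S' → E': E' is at the end, add FOLLOW(S') = { $, ;, num }.
Union: FOLLOW(E') = { $, ;, num }.

{ $, ;, num }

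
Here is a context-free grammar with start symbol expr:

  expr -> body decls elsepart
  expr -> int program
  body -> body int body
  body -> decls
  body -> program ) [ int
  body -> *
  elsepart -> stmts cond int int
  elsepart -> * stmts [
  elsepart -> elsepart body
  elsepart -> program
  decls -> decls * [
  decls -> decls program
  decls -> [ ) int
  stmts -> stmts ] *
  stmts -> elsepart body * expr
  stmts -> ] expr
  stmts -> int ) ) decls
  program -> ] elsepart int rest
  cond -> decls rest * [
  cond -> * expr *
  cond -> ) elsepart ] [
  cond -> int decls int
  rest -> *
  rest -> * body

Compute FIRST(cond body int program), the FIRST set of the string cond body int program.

{ ), *, [, int }

Add FIRST(cond) = { ), *, [, int }; cond is not nullable, stop.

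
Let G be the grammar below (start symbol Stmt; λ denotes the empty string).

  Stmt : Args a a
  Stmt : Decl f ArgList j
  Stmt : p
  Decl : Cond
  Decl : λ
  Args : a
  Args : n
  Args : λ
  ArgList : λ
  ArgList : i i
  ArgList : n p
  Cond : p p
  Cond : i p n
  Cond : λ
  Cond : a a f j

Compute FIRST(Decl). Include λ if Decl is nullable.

{ a, i, p, λ }

From Decl : Cond: add FIRST(Cond) = { a, i, p, λ } (including λ since Cond is nullable).
Decl : λ contributes λ.
Union: FIRST(Decl) = { a, i, p, λ }.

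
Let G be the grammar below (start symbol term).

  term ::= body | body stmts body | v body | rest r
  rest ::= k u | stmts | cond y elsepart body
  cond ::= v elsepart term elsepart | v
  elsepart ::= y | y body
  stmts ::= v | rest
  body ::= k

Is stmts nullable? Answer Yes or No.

No

No nonterminal in this grammar is nullable.
No production of stmts has an RHS whose symbols are all nullable, so stmts is not nullable.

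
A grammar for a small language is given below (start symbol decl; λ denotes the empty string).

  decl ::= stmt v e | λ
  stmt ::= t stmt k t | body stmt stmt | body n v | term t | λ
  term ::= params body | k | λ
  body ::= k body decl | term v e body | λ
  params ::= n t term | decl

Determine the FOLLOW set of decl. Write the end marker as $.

{ $, k, n, t, v }

decl is the start symbol, so $ ∈ FOLLOW(decl).
In body ::= k body decl: decl is at the end, add FOLLOW(body) = { k, n, t, v }.
In params ::= decl: decl is at the end, add FOLLOW(params) = { k, n, t, v }.
Union: FOLLOW(decl) = { $, k, n, t, v }.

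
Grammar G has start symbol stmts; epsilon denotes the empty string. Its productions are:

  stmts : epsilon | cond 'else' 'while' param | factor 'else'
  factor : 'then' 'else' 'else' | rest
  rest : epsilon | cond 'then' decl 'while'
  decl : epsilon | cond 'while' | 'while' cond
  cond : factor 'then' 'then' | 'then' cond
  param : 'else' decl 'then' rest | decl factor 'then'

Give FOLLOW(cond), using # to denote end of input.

In stmts : cond 'else' 'while' param: add FIRST('else' 'while' param) = { 'else' }.
In rest : cond 'then' decl 'while': add FIRST('then' decl 'while') = { 'then' }.
In decl : cond 'while': add FIRST('while') = { 'while' }.
In decl : 'while' cond: cond is at the end, add FOLLOW(decl) = { 'then', 'while' }.
In cond : 'then' cond: cond is at the end, add FOLLOW(cond) = { 'else', 'then', 'while' }.
Union: FOLLOW(cond) = { 'else', 'then', 'while' }.

{ 'else', 'then', 'while' }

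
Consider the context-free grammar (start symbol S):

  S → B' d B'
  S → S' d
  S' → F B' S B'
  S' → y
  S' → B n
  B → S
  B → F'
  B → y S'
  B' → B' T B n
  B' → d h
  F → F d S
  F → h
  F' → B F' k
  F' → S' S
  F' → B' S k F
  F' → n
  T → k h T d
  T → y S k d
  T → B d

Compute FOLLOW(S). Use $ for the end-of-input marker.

{ $, d, h, k, n, y }

S is the start symbol, so $ ∈ FOLLOW(S).
In S' → F B' S B': add FIRST(B') = { d }.
In B → S: S is at the end, add FOLLOW(B) = { d, h, n, y }.
In F → F d S: S is at the end, add FOLLOW(F) = { d, h, k, n, y }.
In F' → S' S: S is at the end, add FOLLOW(F') = { d, h, k, n, y }.
In F' → B' S k F: add FIRST(k F) = { k }.
In T → y S k d: add FIRST(k d) = { k }.
Union: FOLLOW(S) = { $, d, h, k, n, y }.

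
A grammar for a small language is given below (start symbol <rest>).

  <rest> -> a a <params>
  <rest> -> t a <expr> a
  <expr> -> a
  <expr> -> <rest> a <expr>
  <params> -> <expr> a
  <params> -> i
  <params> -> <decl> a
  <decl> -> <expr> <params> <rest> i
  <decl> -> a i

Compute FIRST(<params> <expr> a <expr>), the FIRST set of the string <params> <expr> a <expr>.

Add FIRST(<params>) = { a, i, t }; <params> is not nullable, stop.

{ a, i, t }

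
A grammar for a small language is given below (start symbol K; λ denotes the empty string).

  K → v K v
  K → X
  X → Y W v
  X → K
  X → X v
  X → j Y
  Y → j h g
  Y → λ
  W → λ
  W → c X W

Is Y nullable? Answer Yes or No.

Yes

Y has an λ-production, so Y ⇒ λ.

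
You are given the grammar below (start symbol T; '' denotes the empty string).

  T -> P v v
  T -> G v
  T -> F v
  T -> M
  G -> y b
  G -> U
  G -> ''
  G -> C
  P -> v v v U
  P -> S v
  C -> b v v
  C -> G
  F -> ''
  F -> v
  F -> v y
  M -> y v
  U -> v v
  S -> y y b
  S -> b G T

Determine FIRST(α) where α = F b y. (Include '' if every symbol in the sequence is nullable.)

Add FIRST(F)\{''} = { v }; F is nullable, continue.
b is a terminal; add {b} and stop.

{ b, v }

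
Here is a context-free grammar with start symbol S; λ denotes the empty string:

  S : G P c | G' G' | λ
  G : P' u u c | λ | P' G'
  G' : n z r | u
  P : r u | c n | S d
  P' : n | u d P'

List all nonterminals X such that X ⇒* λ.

{ G, S }

Directly nullable (have an λ-production): S, G.
No other nonterminal has a production whose RHS symbols are all nullable.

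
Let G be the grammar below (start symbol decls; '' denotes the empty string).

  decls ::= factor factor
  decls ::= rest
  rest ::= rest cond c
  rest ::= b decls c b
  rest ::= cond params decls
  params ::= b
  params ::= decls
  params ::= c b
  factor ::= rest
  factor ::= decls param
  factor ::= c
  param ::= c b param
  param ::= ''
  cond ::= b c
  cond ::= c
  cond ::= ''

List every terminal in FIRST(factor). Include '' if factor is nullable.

{ b, c }

From factor ::= rest: add FIRST(rest) = { b, c }.
From factor ::= decls param: add FIRST(decls) = { b, c }.
factor ::= c contributes {c}.
Union: FIRST(factor) = { b, c }.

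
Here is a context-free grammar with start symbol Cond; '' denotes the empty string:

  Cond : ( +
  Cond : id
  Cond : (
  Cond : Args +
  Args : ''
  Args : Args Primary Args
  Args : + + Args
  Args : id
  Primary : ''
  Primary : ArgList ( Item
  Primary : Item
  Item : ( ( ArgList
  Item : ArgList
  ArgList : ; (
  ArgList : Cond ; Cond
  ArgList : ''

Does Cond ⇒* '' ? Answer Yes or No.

No

Nullable nonterminals: ArgList, Args, Item, Primary.
No production of Cond has an RHS whose symbols are all nullable, so Cond is not nullable.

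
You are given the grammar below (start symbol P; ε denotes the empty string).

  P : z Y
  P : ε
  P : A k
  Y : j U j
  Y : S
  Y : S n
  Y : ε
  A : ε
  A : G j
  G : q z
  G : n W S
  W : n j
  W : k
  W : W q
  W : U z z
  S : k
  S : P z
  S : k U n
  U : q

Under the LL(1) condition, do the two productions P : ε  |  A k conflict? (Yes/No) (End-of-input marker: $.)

No

FIRST(ε) = { ε } and FIRST(A k) = { k, n, q }.
The first is nullable but FOLLOW(P) = { $, z } is disjoint from FIRST of the second.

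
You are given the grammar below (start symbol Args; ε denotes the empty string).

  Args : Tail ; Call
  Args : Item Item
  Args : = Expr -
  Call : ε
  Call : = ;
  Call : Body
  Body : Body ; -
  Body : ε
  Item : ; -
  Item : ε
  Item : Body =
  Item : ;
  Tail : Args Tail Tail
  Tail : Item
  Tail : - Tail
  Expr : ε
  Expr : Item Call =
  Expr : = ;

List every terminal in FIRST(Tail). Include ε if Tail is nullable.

{ -, ;, =, ε }

From Tail : Args Tail Tail: Args, Tail, Tail nullable, take FIRST(Args) ∪ FIRST(Tail) ∪ FIRST(Tail) = { -, ;, = }; also ε since the whole RHS is nullable.
From Tail : Item: add FIRST(Item) = { ;, =, ε } (including ε since Item is nullable).
Tail : - Tail contributes {-}.
Union: FIRST(Tail) = { -, ;, =, ε }.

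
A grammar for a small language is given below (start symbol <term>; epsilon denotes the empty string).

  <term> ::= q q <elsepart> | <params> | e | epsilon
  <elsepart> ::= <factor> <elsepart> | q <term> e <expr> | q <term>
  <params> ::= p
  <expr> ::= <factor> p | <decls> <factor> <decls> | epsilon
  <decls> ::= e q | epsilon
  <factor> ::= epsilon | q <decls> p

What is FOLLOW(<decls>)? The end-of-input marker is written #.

{ #, e, p, q }

In <expr> ::= <decls> <factor> <decls>: add FIRST(<factor> <decls>)\{epsilon} = { e, q }.
  Since <factor> <decls> is nullable, also add FOLLOW(<expr>) = { #, e }.
In <expr> ::= <decls> <factor> <decls>: <decls> is at the end, add FOLLOW(<expr>) = { #, e }.
In <factor> ::= q <decls> p: add FIRST(p) = { p }.
Union: FOLLOW(<decls>) = { #, e, p, q }.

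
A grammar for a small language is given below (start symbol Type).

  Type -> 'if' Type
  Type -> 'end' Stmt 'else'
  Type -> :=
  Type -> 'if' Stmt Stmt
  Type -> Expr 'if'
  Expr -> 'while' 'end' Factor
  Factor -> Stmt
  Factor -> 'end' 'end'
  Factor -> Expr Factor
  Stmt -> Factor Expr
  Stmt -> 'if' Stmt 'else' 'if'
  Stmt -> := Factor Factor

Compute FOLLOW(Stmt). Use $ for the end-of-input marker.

{ $, 'else', 'end', 'if', 'while', := }

In Type -> 'end' Stmt 'else': add FIRST('else') = { 'else' }.
In Type -> 'if' Stmt Stmt: add FIRST(Stmt) = { 'end', 'if', 'while', := }.
In Type -> 'if' Stmt Stmt: Stmt is at the end, add FOLLOW(Type) = { $ }.
In Factor -> Stmt: Stmt is at the end, add FOLLOW(Factor) = { $, 'else', 'end', 'if', 'while', := }.
In Stmt -> 'if' Stmt 'else' 'if': add FIRST('else' 'if') = { 'else' }.
Union: FOLLOW(Stmt) = { $, 'else', 'end', 'if', 'while', := }.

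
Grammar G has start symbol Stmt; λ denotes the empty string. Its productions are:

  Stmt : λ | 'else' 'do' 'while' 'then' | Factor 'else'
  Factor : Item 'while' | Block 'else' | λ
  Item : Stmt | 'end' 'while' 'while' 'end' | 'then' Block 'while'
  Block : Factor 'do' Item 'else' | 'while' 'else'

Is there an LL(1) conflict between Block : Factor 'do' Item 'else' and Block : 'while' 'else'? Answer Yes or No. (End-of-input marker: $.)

FIRST(Factor 'do' Item 'else') = { 'do', 'else', 'end', 'then', 'while' } and FIRST('while' 'else') = { 'while' }.
Both contain 'while', so the two alternatives are not disjoint — LL(1) conflict.

Yes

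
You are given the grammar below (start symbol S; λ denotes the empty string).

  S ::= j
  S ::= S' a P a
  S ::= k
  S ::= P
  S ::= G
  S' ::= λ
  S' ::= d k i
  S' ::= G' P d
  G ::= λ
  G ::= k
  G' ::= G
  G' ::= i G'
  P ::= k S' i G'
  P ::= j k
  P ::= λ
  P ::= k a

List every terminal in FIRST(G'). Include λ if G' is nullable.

From G' ::= G: add FIRST(G) = { k, λ } (including λ since G is nullable).
G' ::= i G' contributes {i}.
Union: FIRST(G') = { i, k, λ }.

{ i, k, λ }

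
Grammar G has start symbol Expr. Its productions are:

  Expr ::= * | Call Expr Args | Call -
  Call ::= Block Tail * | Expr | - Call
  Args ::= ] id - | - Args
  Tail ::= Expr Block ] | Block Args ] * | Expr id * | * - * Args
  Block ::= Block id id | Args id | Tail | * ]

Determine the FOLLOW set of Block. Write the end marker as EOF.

In Call ::= Block Tail *: add FIRST(Tail *) = { *, -, ] }.
In Tail ::= Expr Block ]: add FIRST(]) = { ] }.
In Tail ::= Block Args ] *: add FIRST(Args ] *) = { -, ] }.
In Block ::= Block id id: add FIRST(id id) = { id }.
Union: FOLLOW(Block) = { *, -, ], id }.

{ *, -, ], id }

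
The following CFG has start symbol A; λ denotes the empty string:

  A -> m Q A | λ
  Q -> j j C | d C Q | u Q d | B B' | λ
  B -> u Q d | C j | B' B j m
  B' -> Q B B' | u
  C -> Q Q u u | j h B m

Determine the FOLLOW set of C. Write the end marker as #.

In Q -> j j C: C is at the end, add FOLLOW(Q) = { #, d, j, m, u }.
In Q -> d C Q: add FIRST(Q)\{λ} = { d, j, u }.
  Since Q is nullable, also add FOLLOW(Q) = { #, d, j, m, u }.
In B -> C j: add FIRST(j) = { j }.
Union: FOLLOW(C) = { #, d, j, m, u }.

{ #, d, j, m, u }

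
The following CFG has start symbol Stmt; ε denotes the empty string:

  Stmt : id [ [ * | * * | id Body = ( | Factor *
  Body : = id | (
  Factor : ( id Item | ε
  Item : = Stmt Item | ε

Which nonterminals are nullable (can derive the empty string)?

{ Factor, Item }

Directly nullable (have an ε-production): Factor, Item.
No other nonterminal has a production whose RHS symbols are all nullable.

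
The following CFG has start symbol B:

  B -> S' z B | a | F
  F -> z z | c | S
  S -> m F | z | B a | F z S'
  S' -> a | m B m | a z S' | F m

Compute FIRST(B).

From B -> S' z B: add FIRST(S') = { a, c, m, z }.
B -> a contributes {a}.
From B -> F: add FIRST(F) = { a, c, m, z }.
Union: FIRST(B) = { a, c, m, z }.

{ a, c, m, z }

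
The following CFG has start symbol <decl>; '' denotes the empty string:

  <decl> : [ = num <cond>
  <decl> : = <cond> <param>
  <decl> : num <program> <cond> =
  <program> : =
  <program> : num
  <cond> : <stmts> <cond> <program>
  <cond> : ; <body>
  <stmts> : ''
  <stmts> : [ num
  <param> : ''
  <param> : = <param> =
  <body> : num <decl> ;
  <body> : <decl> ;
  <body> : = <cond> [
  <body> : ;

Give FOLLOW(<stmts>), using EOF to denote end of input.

{ ;, [ }

In <cond> : <stmts> <cond> <program>: add FIRST(<cond> <program>) = { ;, [ }.
Union: FOLLOW(<stmts>) = { ;, [ }.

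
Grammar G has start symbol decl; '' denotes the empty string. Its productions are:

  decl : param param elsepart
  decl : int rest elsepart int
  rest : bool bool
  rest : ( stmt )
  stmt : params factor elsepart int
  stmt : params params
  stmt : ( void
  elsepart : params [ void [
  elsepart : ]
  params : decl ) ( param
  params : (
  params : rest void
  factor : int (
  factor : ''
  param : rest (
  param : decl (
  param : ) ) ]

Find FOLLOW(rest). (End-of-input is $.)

{ (, ), ], bool, int, void }

In decl : int rest elsepart int: add FIRST(elsepart int) = { (, ), ], bool, int }.
In params : rest void: add FIRST(void) = { void }.
In param : rest (: add FIRST(() = { ( }.
Union: FOLLOW(rest) = { (, ), ], bool, int, void }.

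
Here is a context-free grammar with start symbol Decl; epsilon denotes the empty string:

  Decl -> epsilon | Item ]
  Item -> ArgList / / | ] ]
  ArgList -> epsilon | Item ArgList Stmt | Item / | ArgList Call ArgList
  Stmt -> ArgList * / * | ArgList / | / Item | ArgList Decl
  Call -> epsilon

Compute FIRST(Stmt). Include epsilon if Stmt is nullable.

{ *, /, ], epsilon }

From Stmt -> ArgList * / *: ArgList nullable, take FIRST(ArgList) ∪ {*} = { *, /, ] }.
From Stmt -> ArgList /: ArgList nullable, take FIRST(ArgList) ∪ {/} = { /, ] }.
Stmt -> / Item contributes {/}.
From Stmt -> ArgList Decl: ArgList, Decl nullable, take FIRST(ArgList) ∪ FIRST(Decl) = { /, ] }; also epsilon since the whole RHS is nullable.
Union: FIRST(Stmt) = { *, /, ], epsilon }.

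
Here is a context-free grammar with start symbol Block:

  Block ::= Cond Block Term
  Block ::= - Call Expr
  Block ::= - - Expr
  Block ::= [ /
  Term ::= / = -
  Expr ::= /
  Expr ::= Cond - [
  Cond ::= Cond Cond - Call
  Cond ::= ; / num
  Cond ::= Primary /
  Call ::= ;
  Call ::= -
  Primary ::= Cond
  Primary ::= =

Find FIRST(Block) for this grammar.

From Block ::= Cond Block Term: add FIRST(Cond) = { ;, = }.
Block ::= - Call Expr contributes {-}.
Block ::= - - Expr contributes {-}.
Block ::= [ / contributes {[}.
Union: FIRST(Block) = { -, ;, =, [ }.

{ -, ;, =, [ }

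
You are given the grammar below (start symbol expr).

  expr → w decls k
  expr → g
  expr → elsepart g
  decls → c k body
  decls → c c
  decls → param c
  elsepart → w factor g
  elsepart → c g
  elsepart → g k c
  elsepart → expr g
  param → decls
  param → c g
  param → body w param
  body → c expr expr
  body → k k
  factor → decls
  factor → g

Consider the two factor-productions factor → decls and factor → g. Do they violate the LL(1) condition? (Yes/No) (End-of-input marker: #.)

No

FIRST(decls) = { c, k } and FIRST(g) = { g }.
The FIRST sets are disjoint and neither alternative is nullable — no conflict.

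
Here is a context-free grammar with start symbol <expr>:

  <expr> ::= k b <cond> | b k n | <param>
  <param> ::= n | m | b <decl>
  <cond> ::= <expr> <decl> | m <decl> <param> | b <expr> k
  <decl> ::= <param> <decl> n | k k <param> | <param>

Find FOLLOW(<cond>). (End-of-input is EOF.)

In <expr> ::= k b <cond>: <cond> is at the end, add FOLLOW(<expr>) = { EOF, b, k, m, n }.
Union: FOLLOW(<cond>) = { EOF, b, k, m, n }.

{ EOF, b, k, m, n }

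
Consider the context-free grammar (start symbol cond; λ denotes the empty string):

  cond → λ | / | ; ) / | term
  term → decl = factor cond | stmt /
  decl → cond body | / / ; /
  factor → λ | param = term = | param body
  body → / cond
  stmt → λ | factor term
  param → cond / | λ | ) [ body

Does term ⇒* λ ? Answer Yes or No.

No

Nullable nonterminals: cond, factor, param, stmt.
No production of term has an RHS whose symbols are all nullable, so term is not nullable.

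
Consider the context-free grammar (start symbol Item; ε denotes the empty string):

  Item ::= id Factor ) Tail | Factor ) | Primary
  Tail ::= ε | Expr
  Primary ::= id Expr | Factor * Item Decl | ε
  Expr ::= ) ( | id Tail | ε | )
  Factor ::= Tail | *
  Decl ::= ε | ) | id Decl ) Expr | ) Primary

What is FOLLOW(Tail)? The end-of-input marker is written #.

{ #, ), *, id }

In Item ::= id Factor ) Tail: Tail is at the end, add FOLLOW(Item) = { #, ), id }.
In Expr ::= id Tail: Tail is at the end, add FOLLOW(Expr) = { #, ), *, id }.
In Factor ::= Tail: Tail is at the end, add FOLLOW(Factor) = { ), * }.
Union: FOLLOW(Tail) = { #, ), *, id }.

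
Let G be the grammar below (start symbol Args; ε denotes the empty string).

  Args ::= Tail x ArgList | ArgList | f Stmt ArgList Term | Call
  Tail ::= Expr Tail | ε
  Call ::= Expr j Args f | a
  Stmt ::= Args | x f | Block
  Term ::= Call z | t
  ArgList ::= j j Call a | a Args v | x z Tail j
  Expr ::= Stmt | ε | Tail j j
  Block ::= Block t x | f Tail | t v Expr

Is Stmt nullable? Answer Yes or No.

Nullable nonterminals: Expr, Tail.
No production of Stmt has an RHS whose symbols are all nullable, so Stmt is not nullable.

No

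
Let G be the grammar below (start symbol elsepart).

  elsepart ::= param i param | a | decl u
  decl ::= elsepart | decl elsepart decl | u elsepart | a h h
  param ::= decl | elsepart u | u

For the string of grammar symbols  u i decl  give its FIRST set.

u is a terminal; add {u} and stop.

{ u }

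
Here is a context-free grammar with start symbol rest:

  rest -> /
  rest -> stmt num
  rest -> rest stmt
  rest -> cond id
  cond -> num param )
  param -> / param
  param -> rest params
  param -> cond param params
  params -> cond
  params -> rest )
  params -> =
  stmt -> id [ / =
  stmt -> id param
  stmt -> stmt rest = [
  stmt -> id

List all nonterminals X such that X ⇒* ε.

No nonterminal has an empty production or an RHS whose symbols are all nullable.

{ } (none)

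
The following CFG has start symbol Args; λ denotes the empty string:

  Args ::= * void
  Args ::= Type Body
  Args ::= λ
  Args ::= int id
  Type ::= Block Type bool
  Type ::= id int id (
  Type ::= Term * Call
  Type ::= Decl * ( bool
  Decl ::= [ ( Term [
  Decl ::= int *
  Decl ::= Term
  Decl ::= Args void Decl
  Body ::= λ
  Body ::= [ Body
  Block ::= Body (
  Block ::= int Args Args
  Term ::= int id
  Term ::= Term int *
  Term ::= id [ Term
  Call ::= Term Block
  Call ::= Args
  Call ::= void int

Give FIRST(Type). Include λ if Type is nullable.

{ (, *, [, id, int, void }

From Type ::= Block Type bool: add FIRST(Block) = { (, [, int }.
Type ::= id int id ( contributes {id}.
From Type ::= Term * Call: add FIRST(Term) = { id, int }.
From Type ::= Decl * ( bool: add FIRST(Decl) = { (, *, [, id, int, void }.
Union: FIRST(Type) = { (, *, [, id, int, void }.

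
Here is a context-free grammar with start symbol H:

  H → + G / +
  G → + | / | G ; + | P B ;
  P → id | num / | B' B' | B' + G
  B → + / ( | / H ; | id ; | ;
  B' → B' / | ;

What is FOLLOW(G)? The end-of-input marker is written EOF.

{ +, /, ;, id }

In H → + G / +: add FIRST(/ +) = { / }.
In G → G ; +: add FIRST(; +) = { ; }.
In P → B' + G: G is at the end, add FOLLOW(P) = { +, /, ;, id }.
Union: FOLLOW(G) = { +, /, ;, id }.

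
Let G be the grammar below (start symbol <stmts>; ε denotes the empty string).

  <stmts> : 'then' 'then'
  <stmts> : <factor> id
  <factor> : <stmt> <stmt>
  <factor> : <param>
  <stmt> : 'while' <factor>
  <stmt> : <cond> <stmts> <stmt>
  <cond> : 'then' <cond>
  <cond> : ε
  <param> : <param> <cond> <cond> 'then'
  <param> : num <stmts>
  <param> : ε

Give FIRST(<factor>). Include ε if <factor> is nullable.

{ 'then', 'while', id, num, ε }

From <factor> : <stmt> <stmt>: add FIRST(<stmt>) = { 'then', 'while', id, num }.
From <factor> : <param>: add FIRST(<param>) = { 'then', num, ε } (including ε since <param> is nullable).
Union: FIRST(<factor>) = { 'then', 'while', id, num, ε }.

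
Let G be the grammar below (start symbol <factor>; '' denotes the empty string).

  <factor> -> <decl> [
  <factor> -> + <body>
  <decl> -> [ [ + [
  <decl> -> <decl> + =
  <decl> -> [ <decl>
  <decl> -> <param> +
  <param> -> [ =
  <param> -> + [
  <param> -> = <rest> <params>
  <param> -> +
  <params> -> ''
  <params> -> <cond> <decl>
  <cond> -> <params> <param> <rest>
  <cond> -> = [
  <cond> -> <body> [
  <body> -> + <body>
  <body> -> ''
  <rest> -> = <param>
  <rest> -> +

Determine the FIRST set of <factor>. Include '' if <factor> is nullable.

From <factor> -> <decl> [: add FIRST(<decl>) = { +, =, [ }.
<factor> -> + <body> contributes {+}.
Union: FIRST(<factor>) = { +, =, [ }.

{ +, =, [ }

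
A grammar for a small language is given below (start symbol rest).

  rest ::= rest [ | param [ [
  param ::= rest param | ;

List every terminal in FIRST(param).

From param ::= rest param: add FIRST(rest) = { ; }.
param ::= ; contributes {;}.
Union: FIRST(param) = { ; }.

{ ; }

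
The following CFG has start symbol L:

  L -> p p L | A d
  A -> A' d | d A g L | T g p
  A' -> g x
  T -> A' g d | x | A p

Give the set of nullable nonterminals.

{ } (none)

No nonterminal has an empty production or an RHS whose symbols are all nullable.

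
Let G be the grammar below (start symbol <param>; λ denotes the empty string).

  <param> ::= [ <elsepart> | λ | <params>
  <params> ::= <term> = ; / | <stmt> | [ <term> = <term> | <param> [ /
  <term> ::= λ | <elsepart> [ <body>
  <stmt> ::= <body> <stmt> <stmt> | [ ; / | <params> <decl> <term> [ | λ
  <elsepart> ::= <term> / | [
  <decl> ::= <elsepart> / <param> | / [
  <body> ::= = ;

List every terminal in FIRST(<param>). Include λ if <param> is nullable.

{ /, =, [, λ }

<param> ::= [ <elsepart> contributes {[}.
<param> ::= λ contributes λ.
From <param> ::= <params>: add FIRST(<params>) = { /, =, [, λ } (including λ since <params> is nullable).
Union: FIRST(<param>) = { /, =, [, λ }.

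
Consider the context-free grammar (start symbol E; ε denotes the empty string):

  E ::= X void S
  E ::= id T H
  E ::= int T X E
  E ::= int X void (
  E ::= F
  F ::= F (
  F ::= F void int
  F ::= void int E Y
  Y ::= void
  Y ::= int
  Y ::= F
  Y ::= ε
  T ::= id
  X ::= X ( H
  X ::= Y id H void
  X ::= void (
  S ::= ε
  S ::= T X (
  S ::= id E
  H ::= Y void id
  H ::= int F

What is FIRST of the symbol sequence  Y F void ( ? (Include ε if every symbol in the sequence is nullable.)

{ int, void }

Add FIRST(Y)\{ε} = { int, void }; Y is nullable, continue.
Add FIRST(F) = { void }; F is not nullable, stop.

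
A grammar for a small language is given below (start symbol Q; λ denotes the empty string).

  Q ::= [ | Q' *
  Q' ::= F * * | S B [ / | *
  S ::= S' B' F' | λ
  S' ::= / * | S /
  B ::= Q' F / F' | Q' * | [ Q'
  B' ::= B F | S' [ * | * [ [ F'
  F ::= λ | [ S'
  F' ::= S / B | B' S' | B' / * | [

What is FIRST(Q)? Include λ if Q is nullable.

Q ::= [ contributes {[}.
From Q ::= Q' *: add FIRST(Q') = { *, /, [ }.
Union: FIRST(Q) = { *, /, [ }.

{ *, /, [ }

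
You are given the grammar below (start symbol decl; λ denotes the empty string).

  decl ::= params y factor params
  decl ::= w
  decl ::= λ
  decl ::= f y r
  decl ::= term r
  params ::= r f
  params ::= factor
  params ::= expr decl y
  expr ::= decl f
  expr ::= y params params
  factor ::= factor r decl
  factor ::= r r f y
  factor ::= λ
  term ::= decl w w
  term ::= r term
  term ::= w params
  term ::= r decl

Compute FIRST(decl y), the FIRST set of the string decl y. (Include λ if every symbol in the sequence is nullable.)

Add FIRST(decl)\{λ} = { f, r, w, y }; decl is nullable, continue.
y is a terminal; add {y} and stop.

{ f, r, w, y }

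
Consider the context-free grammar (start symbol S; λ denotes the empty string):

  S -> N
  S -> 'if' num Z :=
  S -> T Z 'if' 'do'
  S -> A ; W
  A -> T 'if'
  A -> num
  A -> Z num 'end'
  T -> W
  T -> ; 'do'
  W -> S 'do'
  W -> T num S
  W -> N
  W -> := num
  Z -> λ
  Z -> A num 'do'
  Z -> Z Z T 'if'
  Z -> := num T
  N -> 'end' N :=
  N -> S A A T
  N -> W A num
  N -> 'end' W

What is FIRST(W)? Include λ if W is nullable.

From W -> S 'do': add FIRST(S) = { 'end', 'if', :=, ;, num }.
From W -> T num S: add FIRST(T) = { 'end', 'if', :=, ;, num }.
From W -> N: add FIRST(N) = { 'end', 'if', :=, ;, num }.
W -> := num contributes {:=}.
Union: FIRST(W) = { 'end', 'if', :=, ;, num }.

{ 'end', 'if', :=, ;, num }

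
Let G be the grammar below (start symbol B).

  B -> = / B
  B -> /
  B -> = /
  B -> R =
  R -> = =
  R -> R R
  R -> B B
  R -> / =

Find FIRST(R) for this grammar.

{ /, = }

R -> = = contributes {=}.
From R -> R R: add FIRST(R) = { /, = }.
From R -> B B: add FIRST(B) = { /, = }.
R -> / = contributes {/}.
Union: FIRST(R) = { /, = }.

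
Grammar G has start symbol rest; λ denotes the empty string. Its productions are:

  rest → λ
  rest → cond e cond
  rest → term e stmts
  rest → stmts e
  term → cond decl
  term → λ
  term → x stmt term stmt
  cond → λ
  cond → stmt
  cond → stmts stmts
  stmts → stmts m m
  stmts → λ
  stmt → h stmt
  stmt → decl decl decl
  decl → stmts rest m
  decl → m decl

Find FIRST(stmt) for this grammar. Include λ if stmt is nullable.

{ e, h, m, x }

stmt → h stmt contributes {h}.
From stmt → decl decl decl: add FIRST(decl) = { e, h, m, x }.
Union: FIRST(stmt) = { e, h, m, x }.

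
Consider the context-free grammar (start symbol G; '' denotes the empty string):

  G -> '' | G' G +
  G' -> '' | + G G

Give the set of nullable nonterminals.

Directly nullable (have an ''-production): G, G'.

{ G, G' }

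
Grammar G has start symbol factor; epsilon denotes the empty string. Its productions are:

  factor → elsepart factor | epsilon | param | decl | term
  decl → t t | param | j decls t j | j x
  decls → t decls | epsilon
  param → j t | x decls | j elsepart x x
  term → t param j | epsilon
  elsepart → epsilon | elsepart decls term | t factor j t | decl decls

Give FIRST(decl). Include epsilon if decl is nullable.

decl → t t contributes {t}.
From decl → param: add FIRST(param) = { j, x }.
decl → j decls t j contributes {j}.
decl → j x contributes {j}.
Union: FIRST(decl) = { j, t, x }.

{ j, t, x }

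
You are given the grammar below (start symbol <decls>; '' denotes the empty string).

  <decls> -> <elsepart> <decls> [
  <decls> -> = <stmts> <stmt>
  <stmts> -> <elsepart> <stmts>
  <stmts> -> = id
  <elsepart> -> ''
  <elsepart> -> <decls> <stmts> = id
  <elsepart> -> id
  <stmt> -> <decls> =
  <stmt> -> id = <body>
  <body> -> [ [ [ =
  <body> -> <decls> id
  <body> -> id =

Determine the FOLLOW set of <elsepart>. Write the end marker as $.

In <decls> -> <elsepart> <decls> [: add FIRST(<decls> [) = { =, id }.
In <stmts> -> <elsepart> <stmts>: add FIRST(<stmts>) = { =, id }.
Union: FOLLOW(<elsepart>) = { =, id }.

{ =, id }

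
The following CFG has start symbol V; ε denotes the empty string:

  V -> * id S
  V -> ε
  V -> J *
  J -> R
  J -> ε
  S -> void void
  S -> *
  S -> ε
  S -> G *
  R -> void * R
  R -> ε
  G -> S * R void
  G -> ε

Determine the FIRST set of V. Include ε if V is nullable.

{ *, void, ε }

V -> * id S contributes {*}.
V -> ε contributes ε.
From V -> J *: J nullable, take FIRST(J) ∪ {*} = { *, void }.
Union: FIRST(V) = { *, void, ε }.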